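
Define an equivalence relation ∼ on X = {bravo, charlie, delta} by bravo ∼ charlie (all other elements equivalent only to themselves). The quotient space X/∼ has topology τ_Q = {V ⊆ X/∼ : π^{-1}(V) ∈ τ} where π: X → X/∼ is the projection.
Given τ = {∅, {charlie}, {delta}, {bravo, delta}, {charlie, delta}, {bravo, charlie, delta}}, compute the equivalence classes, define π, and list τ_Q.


X/∼ = {[bravo=charlie], [delta]}; |τ_Q| = 3.

Equivalence classes: [bravo=charlie], [delta].
Quotient map π: X → X/∼ sends bravo ↦ [bravo=charlie], charlie ↦ [bravo=charlie], delta ↦ [delta].
For each subset V ⊆ X/∼, compute π^{-1}(V) ⊆ X and check whether π^{-1}(V) ∈ τ. V is open in τ_Q iff π^{-1}(V) ∈ τ.
  V = {}: π^{-1}(V) = ∅ ∈ τ ✓.
  V = {[bravo=charlie]}: π^{-1}(V) = {bravo, charlie} ∉ τ ✗.
  V = {[delta]}: π^{-1}(V) = {delta} ∈ τ ✓.
  V = {[bravo=charlie], [delta]}: π^{-1}(V) = {bravo, charlie, delta} ∈ τ ✓.
Open sets in the quotient: τ_Q = {{}, {[delta]}, {[bravo=charlie], [delta]}} (3 elements).


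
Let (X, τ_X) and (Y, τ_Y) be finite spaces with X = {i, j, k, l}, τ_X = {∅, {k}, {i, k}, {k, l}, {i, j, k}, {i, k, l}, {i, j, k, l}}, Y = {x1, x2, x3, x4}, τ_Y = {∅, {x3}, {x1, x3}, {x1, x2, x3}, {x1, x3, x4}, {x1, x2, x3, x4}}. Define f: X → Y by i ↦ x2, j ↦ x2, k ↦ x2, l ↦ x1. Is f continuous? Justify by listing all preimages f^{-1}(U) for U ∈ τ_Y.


f is NOT continuous.

Compute f^{-1}(U) for each U ∈ τ_Y:
  U = ∅: f^{-1}(U) = ∅ ∈ τ_X ✓.
  U = {x3}: f^{-1}(U) = ∅ ∈ τ_X ✓.
  U = {x1, x3}: f^{-1}(U) = {l} ∉ τ_X ✗.
  U = {x1, x2, x3}: f^{-1}(U) = {i, j, k, l} ∈ τ_X ✓.
  U = {x1, x3, x4}: f^{-1}(U) = {l} ∉ τ_X ✗.
  U = {x1, x2, x3, x4}: f^{-1}(U) = {i, j, k, l} ∈ τ_X ✓.
Found U = {x1, x3} with f^{-1}(U) = {l} not in τ_X. Therefore f is NOT continuous.


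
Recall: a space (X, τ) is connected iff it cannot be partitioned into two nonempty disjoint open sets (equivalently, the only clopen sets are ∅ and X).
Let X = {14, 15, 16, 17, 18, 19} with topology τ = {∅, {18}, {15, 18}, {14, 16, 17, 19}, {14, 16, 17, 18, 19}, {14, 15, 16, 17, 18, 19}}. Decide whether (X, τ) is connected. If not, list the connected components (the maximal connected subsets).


(X, τ) is disconnected; components = [{15, 18}, {14, 16, 17, 19}].

Find clopen sets (U ∈ τ with X ∖ U ∈ τ):
  U = ∅, X ∖ U = {14, 15, 16, 17, 18, 19} — both open, so U is clopen.
  U = {15, 18}, X ∖ U = {14, 16, 17, 19} — both open, so U is clopen.
  U = {14, 16, 17, 19}, X ∖ U = {15, 18} — both open, so U is clopen.
  U = {14, 15, 16, 17, 18, 19}, X ∖ U = ∅ — both open, so U is clopen.
Nontrivial clopen(s) exist: e.g. {15, 18}. So (X, τ) is disconnected.
Compute connected components by grouping points that agree on all clopens:
  component: {15, 18}
  component: {14, 16, 17, 19}


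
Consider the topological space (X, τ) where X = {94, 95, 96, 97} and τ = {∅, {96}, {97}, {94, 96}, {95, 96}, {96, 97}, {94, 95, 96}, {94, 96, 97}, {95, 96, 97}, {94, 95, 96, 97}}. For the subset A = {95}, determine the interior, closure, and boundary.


int(A) = ∅, cl(A) = {95}, ∂A = {95}.

Closed sets in (X, τ) are complements of opens:
  closed(X, τ) = {∅, {94}, {95}, {97}, {94, 95}, {94, 97}, {95, 97}, {94, 95, 96}, {94, 95, 97}, {94, 95, 96, 97}}.
int(A) = ⋃ {U ∈ τ : U ⊆ A}. Opens contained in A: ∅.
Taking the union of these: int(A) = ∅.
cl(A) = ⋂ {C closed : A ⊆ C}. Closed sets containing A: {95}, {94, 95}, {95, 97}, {94, 95, 96}, {94, 95, 97}, {94, 95, 96, 97}.
Intersecting these: cl(A) = {95}.
∂A = cl(A) ∖ int(A) = {95} ∖ ∅ = {95}.


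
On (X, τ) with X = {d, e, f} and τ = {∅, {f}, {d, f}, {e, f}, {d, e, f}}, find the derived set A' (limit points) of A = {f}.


A' = {d, e}

For each x ∈ X, list the open sets U ∈ τ with x ∈ U, then check whether U ∩ (A ∖ {x}) ≠ ∅ for every such U.
  x = d: opens ∋ x are {d, f}, {d, e, f}; each meets A ∖ {d}, so x IS a limit point.
  x = e: opens ∋ x are {e, f}, {d, e, f}; each meets A ∖ {e}, so x IS a limit point.
  x = f: open {f} ∋ x has {f} ∩ (A ∖ {f}) = ∅, so x is NOT a limit point.
Collecting: A' = {d, e}.


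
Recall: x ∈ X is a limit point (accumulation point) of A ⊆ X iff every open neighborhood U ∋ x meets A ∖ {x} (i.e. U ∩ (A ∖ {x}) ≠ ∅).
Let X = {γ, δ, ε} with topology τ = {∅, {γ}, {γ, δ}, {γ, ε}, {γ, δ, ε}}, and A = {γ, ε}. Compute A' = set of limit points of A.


A' = {δ, ε}

For each x ∈ X, list the open sets U ∈ τ with x ∈ U, then check whether U ∩ (A ∖ {x}) ≠ ∅ for every such U.
  x = γ: open {γ} ∋ x has {γ} ∩ (A ∖ {γ}) = ∅, so x is NOT a limit point.
  x = δ: opens ∋ x are {γ, δ}, {γ, δ, ε}; each meets A ∖ {δ}, so x IS a limit point.
  x = ε: opens ∋ x are {γ, ε}, {γ, δ, ε}; each meets A ∖ {ε}, so x IS a limit point.
Collecting: A' = {δ, ε}.


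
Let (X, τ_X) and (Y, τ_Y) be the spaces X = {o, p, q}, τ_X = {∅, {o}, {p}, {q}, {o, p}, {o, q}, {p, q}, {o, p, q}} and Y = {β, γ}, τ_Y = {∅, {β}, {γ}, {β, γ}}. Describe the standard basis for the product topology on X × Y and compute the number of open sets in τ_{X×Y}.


Basis B = {∅ × ∅, {o} × {β}, {o} × {γ}, {p} × {β}, {p} × {γ}, {q} × {β}, {q} × {γ}, {o} × {β, γ}, {o, p} × {β}, {o, q} × {β}, {o, p} × {γ}, {o, q} × {γ}, {p} × {β, γ}, {p, q} × {β}, {p, q} × {γ}, {q} × {β, γ}, {o, p, q} × {β}, {o, p, q} × {γ}, {o, p} × {β, γ}, {o, q} × {β, γ}, {p, q} × {β, γ}, {o, p, q} × {β, γ}}; |τ_{X×Y}| = 64.

Enumerate products U × V with U ∈ τ_X, V ∈ τ_Y (deduplicated):
  ∅ × ∅ = {} (∅)
  {o} × {β} = {(o,β)}
  {o} × {γ} = {(o,γ)}
  {p} × {β} = {(p,β)}
  {p} × {γ} = {(p,γ)}
  {q} × {β} = {(q,β)}
  {q} × {γ} = {(q,γ)}
  {o} × {β, γ} = {(o,β), (o,γ)}
  {o, p} × {β} = {(o,β), (p,β)}
  {o, q} × {β} = {(o,β), (q,β)}
  {o, p} × {γ} = {(o,γ), (p,γ)}
  {o, q} × {γ} = {(o,γ), (q,γ)}
  {p} × {β, γ} = {(p,β), (p,γ)}
  {p, q} × {β} = {(p,β), (q,β)}
  {p, q} × {γ} = {(p,γ), (q,γ)}
  {q} × {β, γ} = {(q,β), (q,γ)}
  {o, p, q} × {β} = {(o,β), (p,β), (q,β)}
  {o, p, q} × {γ} = {(o,γ), (p,γ), (q,γ)}
  {o, p} × {β, γ} = {(o,β), (o,γ), (p,β), (p,γ)}
  {o, q} × {β, γ} = {(o,β), (o,γ), (q,β), (q,γ)}
  {p, q} × {β, γ} = {(p,β), (p,γ), (q,β), (q,γ)}
  {o, p, q} × {β, γ} = {(o,β), (o,γ), (p,β), (p,γ), (q,β), (q,γ)}
These 22 distinct sets form the basis B.
Close under arbitrary unions to get τ_{X×Y}; counting gives |τ_{X×Y}| = 64.


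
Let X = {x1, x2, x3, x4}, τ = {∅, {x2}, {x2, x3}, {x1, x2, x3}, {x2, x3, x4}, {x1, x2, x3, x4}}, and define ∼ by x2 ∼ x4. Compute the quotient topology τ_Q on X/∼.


X/∼ = {[x1], [x2=x4], [x3]}; |τ_Q| = 3.

Equivalence classes: [x1], [x2=x4], [x3].
Quotient map π: X → X/∼ sends x1 ↦ [x1], x2 ↦ [x2=x4], x3 ↦ [x3], x4 ↦ [x2=x4].
For each subset V ⊆ X/∼, compute π^{-1}(V) ⊆ X and check whether π^{-1}(V) ∈ τ. V is open in τ_Q iff π^{-1}(V) ∈ τ.
  V = {}: π^{-1}(V) = ∅ ∈ τ ✓.
  V = {[x1]}: π^{-1}(V) = {x1} ∉ τ ✗.
  V = {[x2=x4]}: π^{-1}(V) = {x2, x4} ∉ τ ✗.
  V = {[x1], [x2=x4]}: π^{-1}(V) = {x1, x2, x4} ∉ τ ✗.
  V = {[x3]}: π^{-1}(V) = {x3} ∉ τ ✗.
  V = {[x1], [x3]}: π^{-1}(V) = {x1, x3} ∉ τ ✗.
  V = {[x2=x4], [x3]}: π^{-1}(V) = {x2, x3, x4} ∈ τ ✓.
  V = {[x1], [x2=x4], [x3]}: π^{-1}(V) = {x1, x2, x3, x4} ∈ τ ✓.
Open sets in the quotient: τ_Q = {{}, {[x2=x4], [x3]}, {[x1], [x2=x4], [x3]}} (3 elements).


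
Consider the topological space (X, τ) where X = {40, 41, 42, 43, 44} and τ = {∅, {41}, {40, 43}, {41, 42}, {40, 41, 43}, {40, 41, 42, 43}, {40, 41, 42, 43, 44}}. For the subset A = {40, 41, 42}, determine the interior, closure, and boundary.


int(A) = {41, 42}, cl(A) = {40, 41, 42, 43, 44}, ∂A = {40, 43, 44}.

Closed sets in (X, τ) are complements of opens:
  closed(X, τ) = {∅, {44}, {42, 44}, {40, 43, 44}, {41, 42, 44}, {40, 42, 43, 44}, {40, 41, 42, 43, 44}}.
int(A) = ⋃ {U ∈ τ : U ⊆ A}. Opens contained in A: ∅, {41}, {41, 42}.
Taking the union of these: int(A) = {41, 42}.
cl(A) = ⋂ {C closed : A ⊆ C}. Closed sets containing A: {40, 41, 42, 43, 44}.
Intersecting these: cl(A) = {40, 41, 42, 43, 44}.
∂A = cl(A) ∖ int(A) = {40, 41, 42, 43, 44} ∖ {41, 42} = {40, 43, 44}.


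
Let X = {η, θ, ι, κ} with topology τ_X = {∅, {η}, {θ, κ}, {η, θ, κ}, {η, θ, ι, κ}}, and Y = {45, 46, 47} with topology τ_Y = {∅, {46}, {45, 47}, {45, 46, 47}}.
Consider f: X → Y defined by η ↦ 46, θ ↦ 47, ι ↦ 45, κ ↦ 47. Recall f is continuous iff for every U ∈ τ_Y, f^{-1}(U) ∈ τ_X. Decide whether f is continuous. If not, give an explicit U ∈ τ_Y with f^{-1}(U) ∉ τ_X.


f is NOT continuous.

Compute f^{-1}(U) for each U ∈ τ_Y:
  U = ∅: f^{-1}(U) = ∅ ∈ τ_X ✓.
  U = {46}: f^{-1}(U) = {η} ∈ τ_X ✓.
  U = {45, 47}: f^{-1}(U) = {θ, ι, κ} ∉ τ_X ✗.
  U = {45, 46, 47}: f^{-1}(U) = {η, θ, ι, κ} ∈ τ_X ✓.
Found U = {45, 47} with f^{-1}(U) = {θ, ι, κ} not in τ_X. Therefore f is NOT continuous.


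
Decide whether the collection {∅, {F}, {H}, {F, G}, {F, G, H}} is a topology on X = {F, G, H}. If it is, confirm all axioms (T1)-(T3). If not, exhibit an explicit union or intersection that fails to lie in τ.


τ is NOT a topology on X.

Axiom (T1): ∅ ∈ τ? Yes; X ∈ τ? Yes.
Axiom (T2/T3): check pairwise unions and intersections of members of τ.
Counterexample for (T2): {F} ∪ {H} = {F, H} ∉ τ. Therefore τ is NOT a topology.


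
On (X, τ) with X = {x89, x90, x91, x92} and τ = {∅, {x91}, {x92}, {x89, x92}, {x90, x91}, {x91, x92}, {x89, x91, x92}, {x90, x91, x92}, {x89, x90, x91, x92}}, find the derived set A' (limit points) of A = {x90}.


A' = ∅

For each x ∈ X, list the open sets U ∈ τ with x ∈ U, then check whether U ∩ (A ∖ {x}) ≠ ∅ for every such U.
  x = x89: open {x89, x92} ∋ x has {x89, x92} ∩ (A ∖ {x89}) = ∅, so x is NOT a limit point.
  x = x90: open {x90, x91} ∋ x has {x90, x91} ∩ (A ∖ {x90}) = ∅, so x is NOT a limit point.
  x = x91: open {x91} ∋ x has {x91} ∩ (A ∖ {x91}) = ∅, so x is NOT a limit point.
  x = x92: open {x92} ∋ x has {x92} ∩ (A ∖ {x92}) = ∅, so x is NOT a limit point.
Collecting: A' = ∅.


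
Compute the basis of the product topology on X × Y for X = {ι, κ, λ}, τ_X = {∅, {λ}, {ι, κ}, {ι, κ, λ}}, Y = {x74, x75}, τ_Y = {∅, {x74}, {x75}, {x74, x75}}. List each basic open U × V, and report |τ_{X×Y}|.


Basis B = {∅ × ∅, {λ} × {x74}, {λ} × {x75}, {ι, κ} × {x74}, {ι, κ} × {x75}, {λ} × {x74, x75}, {ι, κ, λ} × {x74}, {ι, κ, λ} × {x75}, {ι, κ} × {x74, x75}, {ι, κ, λ} × {x74, x75}}; |τ_{X×Y}| = 16.

Enumerate products U × V with U ∈ τ_X, V ∈ τ_Y (deduplicated):
  ∅ × ∅ = {} (∅)
  {λ} × {x74} = {(λ,x74)}
  {λ} × {x75} = {(λ,x75)}
  {ι, κ} × {x74} = {(ι,x74), (κ,x74)}
  {ι, κ} × {x75} = {(ι,x75), (κ,x75)}
  {λ} × {x74, x75} = {(λ,x74), (λ,x75)}
  {ι, κ, λ} × {x74} = {(ι,x74), (κ,x74), (λ,x74)}
  {ι, κ, λ} × {x75} = {(ι,x75), (κ,x75), (λ,x75)}
  {ι, κ} × {x74, x75} = {(ι,x74), (ι,x75), (κ,x74), (κ,x75)}
  {ι, κ, λ} × {x74, x75} = {(ι,x74), (ι,x75), (κ,x74), (κ,x75), (λ,x74), (λ,x75)}
These 10 distinct sets form the basis B.
Close under arbitrary unions to get τ_{X×Y}; counting gives |τ_{X×Y}| = 16.


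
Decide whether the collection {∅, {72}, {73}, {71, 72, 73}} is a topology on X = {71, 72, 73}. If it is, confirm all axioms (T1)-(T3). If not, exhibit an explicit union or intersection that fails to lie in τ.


τ is NOT a topology on X.

Axiom (T1): ∅ ∈ τ? Yes; X ∈ τ? Yes.
Axiom (T2/T3): check pairwise unions and intersections of members of τ.
Counterexample for (T2): {72} ∪ {73} = {72, 73} ∉ τ. Therefore τ is NOT a topology.


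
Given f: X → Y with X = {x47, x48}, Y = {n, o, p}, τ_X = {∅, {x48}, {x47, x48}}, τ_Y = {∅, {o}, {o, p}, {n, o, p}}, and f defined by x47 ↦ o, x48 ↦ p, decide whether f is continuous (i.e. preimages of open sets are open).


f is NOT continuous.

Compute f^{-1}(U) for each U ∈ τ_Y:
  U = ∅: f^{-1}(U) = ∅ ∈ τ_X ✓.
  U = {o}: f^{-1}(U) = {x47} ∉ τ_X ✗.
  U = {o, p}: f^{-1}(U) = {x47, x48} ∈ τ_X ✓.
  U = {n, o, p}: f^{-1}(U) = {x47, x48} ∈ τ_X ✓.
Found U = {o} with f^{-1}(U) = {x47} not in τ_X. Therefore f is NOT continuous.


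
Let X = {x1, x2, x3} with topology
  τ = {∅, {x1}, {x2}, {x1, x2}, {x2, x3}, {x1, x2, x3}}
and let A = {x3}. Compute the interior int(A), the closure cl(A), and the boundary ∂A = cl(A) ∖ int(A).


int(A) = ∅, cl(A) = {x3}, ∂A = {x3}.

Closed sets in (X, τ) are complements of opens:
  closed(X, τ) = {∅, {x1}, {x3}, {x1, x3}, {x2, x3}, {x1, x2, x3}}.
int(A) = ⋃ {U ∈ τ : U ⊆ A}. Opens contained in A: ∅.
Taking the union of these: int(A) = ∅.
cl(A) = ⋂ {C closed : A ⊆ C}. Closed sets containing A: {x3}, {x1, x3}, {x2, x3}, {x1, x2, x3}.
Intersecting these: cl(A) = {x3}.
∂A = cl(A) ∖ int(A) = {x3} ∖ ∅ = {x3}.


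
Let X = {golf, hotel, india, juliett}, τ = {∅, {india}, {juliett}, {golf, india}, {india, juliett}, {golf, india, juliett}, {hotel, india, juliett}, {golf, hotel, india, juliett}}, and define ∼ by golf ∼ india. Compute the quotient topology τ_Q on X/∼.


X/∼ = {[golf=india], [hotel], [juliett]}; |τ_Q| = 5.

Equivalence classes: [golf=india], [hotel], [juliett].
Quotient map π: X → X/∼ sends golf ↦ [golf=india], hotel ↦ [hotel], india ↦ [golf=india], juliett ↦ [juliett].
For each subset V ⊆ X/∼, compute π^{-1}(V) ⊆ X and check whether π^{-1}(V) ∈ τ. V is open in τ_Q iff π^{-1}(V) ∈ τ.
  V = {}: π^{-1}(V) = ∅ ∈ τ ✓.
  V = {[golf=india]}: π^{-1}(V) = {golf, india} ∈ τ ✓.
  V = {[hotel]}: π^{-1}(V) = {hotel} ∉ τ ✗.
  V = {[golf=india], [hotel]}: π^{-1}(V) = {golf, hotel, india} ∉ τ ✗.
  V = {[juliett]}: π^{-1}(V) = {juliett} ∈ τ ✓.
  V = {[golf=india], [juliett]}: π^{-1}(V) = {golf, india, juliett} ∈ τ ✓.
  V = {[hotel], [juliett]}: π^{-1}(V) = {hotel, juliett} ∉ τ ✗.
  V = {[golf=india], [hotel], [juliett]}: π^{-1}(V) = {golf, hotel, india, juliett} ∈ τ ✓.
Open sets in the quotient: τ_Q = {{}, {[golf=india]}, {[juliett]}, {[golf=india], [juliett]}, {[golf=india], [hotel], [juliett]}} (5 elements).


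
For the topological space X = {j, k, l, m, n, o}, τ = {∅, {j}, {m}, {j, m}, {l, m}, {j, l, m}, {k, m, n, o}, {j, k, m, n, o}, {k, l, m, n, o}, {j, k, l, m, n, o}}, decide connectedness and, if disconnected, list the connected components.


(X, τ) is disconnected; components = [{j}, {k, l, m, n, o}].

Find clopen sets (U ∈ τ with X ∖ U ∈ τ):
  U = ∅, X ∖ U = {j, k, l, m, n, o} — both open, so U is clopen.
  U = {j}, X ∖ U = {k, l, m, n, o} — both open, so U is clopen.
  U = {k, l, m, n, o}, X ∖ U = {j} — both open, so U is clopen.
  U = {j, k, l, m, n, o}, X ∖ U = ∅ — both open, so U is clopen.
Nontrivial clopen(s) exist: e.g. {k, l, m, n, o}. So (X, τ) is disconnected.
Compute connected components by grouping points that agree on all clopens:
  component: {j}
  component: {k, l, m, n, o}


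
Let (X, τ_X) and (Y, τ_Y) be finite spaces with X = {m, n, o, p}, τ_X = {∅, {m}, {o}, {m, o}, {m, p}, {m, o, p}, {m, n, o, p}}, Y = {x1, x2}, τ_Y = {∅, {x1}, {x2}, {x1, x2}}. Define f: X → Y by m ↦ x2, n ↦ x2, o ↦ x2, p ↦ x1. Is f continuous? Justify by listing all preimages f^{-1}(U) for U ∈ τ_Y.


f is NOT continuous.

Compute f^{-1}(U) for each U ∈ τ_Y:
  U = ∅: f^{-1}(U) = ∅ ∈ τ_X ✓.
  U = {x1}: f^{-1}(U) = {p} ∉ τ_X ✗.
  U = {x2}: f^{-1}(U) = {m, n, o} ∉ τ_X ✗.
  U = {x1, x2}: f^{-1}(U) = {m, n, o, p} ∈ τ_X ✓.
Found U = {x1} with f^{-1}(U) = {p} not in τ_X. Therefore f is NOT continuous.


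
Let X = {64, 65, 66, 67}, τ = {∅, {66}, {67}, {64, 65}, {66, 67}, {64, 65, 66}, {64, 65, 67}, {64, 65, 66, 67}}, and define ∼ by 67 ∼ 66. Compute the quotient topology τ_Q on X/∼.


X/∼ = {[64], [65], [66=67]}; |τ_Q| = 4.

Equivalence classes: [64], [65], [66=67].
Quotient map π: X → X/∼ sends 64 ↦ [64], 65 ↦ [65], 66 ↦ [66=67], 67 ↦ [66=67].
For each subset V ⊆ X/∼, compute π^{-1}(V) ⊆ X and check whether π^{-1}(V) ∈ τ. V is open in τ_Q iff π^{-1}(V) ∈ τ.
  V = {}: π^{-1}(V) = ∅ ∈ τ ✓.
  V = {[64]}: π^{-1}(V) = {64} ∉ τ ✗.
  V = {[65]}: π^{-1}(V) = {65} ∉ τ ✗.
  V = {[64], [65]}: π^{-1}(V) = {64, 65} ∈ τ ✓.
  V = {[66=67]}: π^{-1}(V) = {66, 67} ∈ τ ✓.
  V = {[64], [66=67]}: π^{-1}(V) = {64, 66, 67} ∉ τ ✗.
  V = {[65], [66=67]}: π^{-1}(V) = {65, 66, 67} ∉ τ ✗.
  V = {[64], [65], [66=67]}: π^{-1}(V) = {64, 65, 66, 67} ∈ τ ✓.
Open sets in the quotient: τ_Q = {{}, {[64], [65]}, {[66=67]}, {[64], [65], [66=67]}} (4 elements).


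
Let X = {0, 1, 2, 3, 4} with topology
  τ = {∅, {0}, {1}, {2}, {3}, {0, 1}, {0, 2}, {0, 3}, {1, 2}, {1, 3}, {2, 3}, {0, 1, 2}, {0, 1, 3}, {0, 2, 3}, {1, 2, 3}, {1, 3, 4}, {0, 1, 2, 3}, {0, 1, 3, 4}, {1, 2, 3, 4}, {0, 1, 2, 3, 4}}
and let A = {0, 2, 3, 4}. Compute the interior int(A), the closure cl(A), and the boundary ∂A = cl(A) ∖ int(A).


int(A) = {0, 2, 3}, cl(A) = {0, 2, 3, 4}, ∂A = {4}.

Closed sets in (X, τ) are complements of opens:
  closed(X, τ) = {∅, {0}, {2}, {4}, {0, 2}, {0, 4}, {1, 4}, {2, 4}, {3, 4}, {0, 1, 4}, {0, 2, 4}, {0, 3, 4}, {1, 2, 4}, {1, 3, 4}, {2, 3, 4}, {0, 1, 2, 4}, {0, 1, 3, 4}, {0, 2, 3, 4}, {1, 2, 3, 4}, {0, 1, 2, 3, 4}}.
int(A) = ⋃ {U ∈ τ : U ⊆ A}. Opens contained in A: ∅, {0}, {2}, {3}, {0, 2}, {0, 3}, {2, 3}, {0, 2, 3}.
Taking the union of these: int(A) = {0, 2, 3}.
cl(A) = ⋂ {C closed : A ⊆ C}. Closed sets containing A: {0, 2, 3, 4}, {0, 1, 2, 3, 4}.
Intersecting these: cl(A) = {0, 2, 3, 4}.
∂A = cl(A) ∖ int(A) = {0, 2, 3, 4} ∖ {0, 2, 3} = {4}.


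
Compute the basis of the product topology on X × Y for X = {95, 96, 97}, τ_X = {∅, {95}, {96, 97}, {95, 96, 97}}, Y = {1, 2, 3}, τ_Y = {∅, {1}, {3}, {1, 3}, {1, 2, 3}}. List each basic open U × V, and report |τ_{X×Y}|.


Basis B = {∅ × ∅, {95} × {1}, {95} × {3}, {95} × {1, 3}, {96, 97} × {1}, {96, 97} × {3}, {95} × {1, 2, 3}, {95, 96, 97} × {1}, {95, 96, 97} × {3}, {96, 97} × {1, 3}, {95, 96, 97} × {1, 3}, {96, 97} × {1, 2, 3}, {95, 96, 97} × {1, 2, 3}}; |τ_{X×Y}| = 25.

Enumerate products U × V with U ∈ τ_X, V ∈ τ_Y (deduplicated):
  ∅ × ∅ = {} (∅)
  {95} × {1} = {(95,1)}
  {95} × {3} = {(95,3)}
  {95} × {1, 3} = {(95,1), (95,3)}
  {96, 97} × {1} = {(96,1), (97,1)}
  {96, 97} × {3} = {(96,3), (97,3)}
  {95} × {1, 2, 3} = {(95,1), (95,2), (95,3)}
  {95, 96, 97} × {1} = {(95,1), (96,1), (97,1)}
  {95, 96, 97} × {3} = {(95,3), (96,3), (97,3)}
  {96, 97} × {1, 3} = {(96,1), (96,3), (97,1), (97,3)}
  {95, 96, 97} × {1, 3} = {(95,1), (95,3), (96,1), (96,3), (97,1), (97,3)}
  {96, 97} × {1, 2, 3} = {(96,1), (96,2), (96,3), (97,1), (97,2), (97,3)}
  {95, 96, 97} × {1, 2, 3} = {(95,1), (95,2), (95,3), (96,1), (96,2), (96,3), (97,1), (97,2), (97,3)}
These 13 distinct sets form the basis B.
Close under arbitrary unions to get τ_{X×Y}; counting gives |τ_{X×Y}| = 25.


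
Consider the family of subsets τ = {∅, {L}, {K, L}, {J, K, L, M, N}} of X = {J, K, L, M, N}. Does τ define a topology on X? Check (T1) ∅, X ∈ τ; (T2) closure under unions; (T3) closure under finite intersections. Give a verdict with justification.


τ IS a topology on X.

Axiom (T1): ∅ ∈ τ? Yes; X ∈ τ? Yes.
Axiom (T2/T3): check pairwise unions and intersections of members of τ.
All pairwise intersections and unions checked — each lies in τ. Therefore τ satisfies (T1), (T2), (T3): it IS a topology on X.


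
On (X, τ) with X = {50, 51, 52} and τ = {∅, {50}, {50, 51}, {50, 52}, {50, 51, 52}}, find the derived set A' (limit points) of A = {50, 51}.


A' = {51, 52}

For each x ∈ X, list the open sets U ∈ τ with x ∈ U, then check whether U ∩ (A ∖ {x}) ≠ ∅ for every such U.
  x = 50: open {50} ∋ x has {50} ∩ (A ∖ {50}) = ∅, so x is NOT a limit point.
  x = 51: opens ∋ x are {50, 51}, {50, 51, 52}; each meets A ∖ {51}, so x IS a limit point.
  x = 52: opens ∋ x are {50, 52}, {50, 51, 52}; each meets A ∖ {52}, so x IS a limit point.
Collecting: A' = {51, 52}.


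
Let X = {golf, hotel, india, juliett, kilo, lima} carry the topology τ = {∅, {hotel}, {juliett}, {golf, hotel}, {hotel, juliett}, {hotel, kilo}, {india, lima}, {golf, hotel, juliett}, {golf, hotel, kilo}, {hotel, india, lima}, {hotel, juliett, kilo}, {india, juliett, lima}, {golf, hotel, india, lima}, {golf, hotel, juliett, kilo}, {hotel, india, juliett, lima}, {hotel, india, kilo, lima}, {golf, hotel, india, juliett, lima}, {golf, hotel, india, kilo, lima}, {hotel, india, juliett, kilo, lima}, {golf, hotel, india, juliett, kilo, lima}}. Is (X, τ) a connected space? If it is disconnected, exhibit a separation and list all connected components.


(X, τ) is disconnected; components = [{juliett}, {india, lima}, {golf, hotel, kilo}].

Find clopen sets (U ∈ τ with X ∖ U ∈ τ):
  U = ∅, X ∖ U = {golf, hotel, india, juliett, kilo, lima} — both open, so U is clopen.
  U = {juliett}, X ∖ U = {golf, hotel, india, kilo, lima} — both open, so U is clopen.
  U = {india, lima}, X ∖ U = {golf, hotel, juliett, kilo} — both open, so U is clopen.
  U = {golf, hotel, kilo}, X ∖ U = {india, juliett, lima} — both open, so U is clopen.
  U = {india, juliett, lima}, X ∖ U = {golf, hotel, kilo} — both open, so U is clopen.
  U = {golf, hotel, juliett, kilo}, X ∖ U = {india, lima} — both open, so U is clopen.
  U = {golf, hotel, india, kilo, lima}, X ∖ U = {juliett} — both open, so U is clopen.
  U = {golf, hotel, india, juliett, kilo, lima}, X ∖ U = ∅ — both open, so U is clopen.
Nontrivial clopen(s) exist: e.g. {golf, hotel, kilo}. So (X, τ) is disconnected.
Compute connected components by grouping points that agree on all clopens:
  component: {juliett}
  component: {india, lima}
  component: {golf, hotel, kilo}


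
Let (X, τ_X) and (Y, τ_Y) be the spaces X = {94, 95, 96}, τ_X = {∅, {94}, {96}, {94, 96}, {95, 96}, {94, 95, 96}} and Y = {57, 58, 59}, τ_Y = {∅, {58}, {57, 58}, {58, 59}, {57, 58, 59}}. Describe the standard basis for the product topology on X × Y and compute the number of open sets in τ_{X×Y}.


Basis B = {∅ × ∅, {94} × {58}, {96} × {58}, {94} × {57, 58}, {94} × {58, 59}, {94, 96} × {58}, {95, 96} × {58}, {96} × {57, 58}, {96} × {58, 59}, {94} × {57, 58, 59}, {94, 95, 96} × {58}, {96} × {57, 58, 59}, {94, 96} × {57, 58}, {94, 96} × {58, 59}, {95, 96} × {57, 58}, {95, 96} × {58, 59}, {94, 96} × {57, 58, 59}, {94, 95, 96} × {57, 58}, {94, 95, 96} × {58, 59}, {95, 96} × {57, 58, 59}, {94, 95, 96} × {57, 58, 59}}; |τ_{X×Y}| = 70.

Enumerate products U × V with U ∈ τ_X, V ∈ τ_Y (deduplicated):
  ∅ × ∅ = {} (∅)
  {94} × {58} = {(94,58)}
  {96} × {58} = {(96,58)}
  {94} × {57, 58} = {(94,57), (94,58)}
  {94} × {58, 59} = {(94,58), (94,59)}
  {94, 96} × {58} = {(94,58), (96,58)}
  {95, 96} × {58} = {(95,58), (96,58)}
  {96} × {57, 58} = {(96,57), (96,58)}
  {96} × {58, 59} = {(96,58), (96,59)}
  {94} × {57, 58, 59} = {(94,57), (94,58), (94,59)}
  {94, 95, 96} × {58} = {(94,58), (95,58), (96,58)}
  {96} × {57, 58, 59} = {(96,57), (96,58), (96,59)}
  {94, 96} × {57, 58} = {(94,57), (94,58), (96,57), (96,58)}
  {94, 96} × {58, 59} = {(94,58), (94,59), (96,58), (96,59)}
  {95, 96} × {57, 58} = {(95,57), (95,58), (96,57), (96,58)}
  {95, 96} × {58, 59} = {(95,58), (95,59), (96,58), (96,59)}
  {94, 96} × {57, 58, 59} = {(94,57), (94,58), (94,59), (96,57), (96,58), (96,59)}
  {94, 95, 96} × {57, 58} = {(94,57), (94,58), (95,57), (95,58), (96,57), (96,58)}
  {94, 95, 96} × {58, 59} = {(94,58), (94,59), (95,58), (95,59), (96,58), (96,59)}
  {95, 96} × {57, 58, 59} = {(95,57), (95,58), (95,59), (96,57), (96,58), (96,59)}
  {94, 95, 96} × {57, 58, 59} = {(94,57), (94,58), (94,59), (95,57), (95,58), (95,59), (96,57), (96,58), (96,59)}
These 21 distinct sets form the basis B.
Close under arbitrary unions to get τ_{X×Y}; counting gives |τ_{X×Y}| = 70.


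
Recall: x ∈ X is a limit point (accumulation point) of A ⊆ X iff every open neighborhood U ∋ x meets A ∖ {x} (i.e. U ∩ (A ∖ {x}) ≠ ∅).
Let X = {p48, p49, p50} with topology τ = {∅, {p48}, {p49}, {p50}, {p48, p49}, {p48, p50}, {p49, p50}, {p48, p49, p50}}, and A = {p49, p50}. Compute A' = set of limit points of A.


A' = ∅

For each x ∈ X, list the open sets U ∈ τ with x ∈ U, then check whether U ∩ (A ∖ {x}) ≠ ∅ for every such U.
  x = p48: open {p48} ∋ x has {p48} ∩ (A ∖ {p48}) = ∅, so x is NOT a limit point.
  x = p49: open {p49} ∋ x has {p49} ∩ (A ∖ {p49}) = ∅, so x is NOT a limit point.
  x = p50: open {p50} ∋ x has {p50} ∩ (A ∖ {p50}) = ∅, so x is NOT a limit point.
Collecting: A' = ∅.


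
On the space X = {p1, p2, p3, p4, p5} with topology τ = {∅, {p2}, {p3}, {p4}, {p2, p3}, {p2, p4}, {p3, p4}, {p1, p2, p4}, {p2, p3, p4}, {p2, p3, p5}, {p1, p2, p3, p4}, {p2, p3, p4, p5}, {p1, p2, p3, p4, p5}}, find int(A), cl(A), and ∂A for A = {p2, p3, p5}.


int(A) = {p2, p3, p5}, cl(A) = {p1, p2, p3, p5}, ∂A = {p1}.

Closed sets in (X, τ) are complements of opens:
  closed(X, τ) = {∅, {p1}, {p5}, {p1, p4}, {p1, p5}, {p3, p5}, {p1, p2, p5}, {p1, p3, p5}, {p1, p4, p5}, {p1, p2, p3, p5}, {p1, p2, p4, p5}, {p1, p3, p4, p5}, {p1, p2, p3, p4, p5}}.
int(A) = ⋃ {U ∈ τ : U ⊆ A}. Opens contained in A: ∅, {p2}, {p3}, {p2, p3}, {p2, p3, p5}.
Taking the union of these: int(A) = {p2, p3, p5}.
cl(A) = ⋂ {C closed : A ⊆ C}. Closed sets containing A: {p1, p2, p3, p5}, {p1, p2, p3, p4, p5}.
Intersecting these: cl(A) = {p1, p2, p3, p5}.
∂A = cl(A) ∖ int(A) = {p1, p2, p3, p5} ∖ {p2, p3, p5} = {p1}.


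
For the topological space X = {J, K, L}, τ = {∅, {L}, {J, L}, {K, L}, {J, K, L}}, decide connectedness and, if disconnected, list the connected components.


(X, τ) is connected.

Find clopen sets (U ∈ τ with X ∖ U ∈ τ):
  U = ∅, X ∖ U = {J, K, L} — both open, so U is clopen.
  U = {J, K, L}, X ∖ U = ∅ — both open, so U is clopen.
Only trivial clopens (∅ and X) exist, so (X, τ) is connected.
Compute connected components by grouping points that agree on all clopens:
  component: {J, K, L}


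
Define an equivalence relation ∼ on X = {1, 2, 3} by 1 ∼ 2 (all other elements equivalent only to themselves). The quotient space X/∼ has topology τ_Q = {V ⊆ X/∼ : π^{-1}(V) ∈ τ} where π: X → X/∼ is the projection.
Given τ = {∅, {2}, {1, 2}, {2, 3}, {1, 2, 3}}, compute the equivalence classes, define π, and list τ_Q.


X/∼ = {[1=2], [3]}; |τ_Q| = 3.

Equivalence classes: [1=2], [3].
Quotient map π: X → X/∼ sends 1 ↦ [1=2], 2 ↦ [1=2], 3 ↦ [3].
For each subset V ⊆ X/∼, compute π^{-1}(V) ⊆ X and check whether π^{-1}(V) ∈ τ. V is open in τ_Q iff π^{-1}(V) ∈ τ.
  V = {}: π^{-1}(V) = ∅ ∈ τ ✓.
  V = {[1=2]}: π^{-1}(V) = {1, 2} ∈ τ ✓.
  V = {[3]}: π^{-1}(V) = {3} ∉ τ ✗.
  V = {[1=2], [3]}: π^{-1}(V) = {1, 2, 3} ∈ τ ✓.
Open sets in the quotient: τ_Q = {{}, {[1=2]}, {[1=2], [3]}} (3 elements).


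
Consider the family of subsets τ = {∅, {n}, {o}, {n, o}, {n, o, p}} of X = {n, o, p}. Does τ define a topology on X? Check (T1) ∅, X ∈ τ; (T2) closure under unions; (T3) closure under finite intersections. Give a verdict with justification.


τ IS a topology on X.

Axiom (T1): ∅ ∈ τ? Yes; X ∈ τ? Yes.
Axiom (T2/T3): check pairwise unions and intersections of members of τ.
All pairwise intersections and unions checked — each lies in τ. Therefore τ satisfies (T1), (T2), (T3): it IS a topology on X.


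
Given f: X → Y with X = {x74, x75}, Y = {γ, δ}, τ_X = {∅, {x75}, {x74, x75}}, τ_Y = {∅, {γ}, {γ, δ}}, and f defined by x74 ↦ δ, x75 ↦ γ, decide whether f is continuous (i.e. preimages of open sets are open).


f IS continuous.

Compute f^{-1}(U) for each U ∈ τ_Y:
  U = ∅: f^{-1}(U) = ∅ ∈ τ_X ✓.
  U = {γ}: f^{-1}(U) = {x75} ∈ τ_X ✓.
  U = {γ, δ}: f^{-1}(U) = {x74, x75} ∈ τ_X ✓.
Every preimage lies in τ_X, so f IS continuous.


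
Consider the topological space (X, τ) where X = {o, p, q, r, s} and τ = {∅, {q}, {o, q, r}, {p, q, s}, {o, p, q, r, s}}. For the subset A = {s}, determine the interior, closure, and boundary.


int(A) = ∅, cl(A) = {p, s}, ∂A = {p, s}.

Closed sets in (X, τ) are complements of opens:
  closed(X, τ) = {∅, {o, r}, {p, s}, {o, p, r, s}, {o, p, q, r, s}}.
int(A) = ⋃ {U ∈ τ : U ⊆ A}. Opens contained in A: ∅.
Taking the union of these: int(A) = ∅.
cl(A) = ⋂ {C closed : A ⊆ C}. Closed sets containing A: {p, s}, {o, p, r, s}, {o, p, q, r, s}.
Intersecting these: cl(A) = {p, s}.
∂A = cl(A) ∖ int(A) = {p, s} ∖ ∅ = {p, s}.


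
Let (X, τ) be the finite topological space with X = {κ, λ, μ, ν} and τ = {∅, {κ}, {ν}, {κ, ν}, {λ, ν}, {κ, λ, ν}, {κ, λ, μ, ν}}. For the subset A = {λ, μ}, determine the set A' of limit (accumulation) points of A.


A' = {μ}

For each x ∈ X, list the open sets U ∈ τ with x ∈ U, then check whether U ∩ (A ∖ {x}) ≠ ∅ for every such U.
  x = κ: open {κ} ∋ x has {κ} ∩ (A ∖ {κ}) = ∅, so x is NOT a limit point.
  x = λ: open {λ, ν} ∋ x has {λ, ν} ∩ (A ∖ {λ}) = ∅, so x is NOT a limit point.
  x = μ: opens ∋ x are {κ, λ, μ, ν}; each meets A ∖ {μ}, so x IS a limit point.
  x = ν: open {ν} ∋ x has {ν} ∩ (A ∖ {ν}) = ∅, so x is NOT a limit point.
Collecting: A' = {μ}.


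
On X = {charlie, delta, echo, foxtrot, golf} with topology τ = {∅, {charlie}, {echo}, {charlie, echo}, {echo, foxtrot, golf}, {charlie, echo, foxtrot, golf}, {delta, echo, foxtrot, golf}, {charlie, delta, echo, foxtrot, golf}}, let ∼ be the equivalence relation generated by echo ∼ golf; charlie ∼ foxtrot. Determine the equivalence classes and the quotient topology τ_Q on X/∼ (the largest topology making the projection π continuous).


X/∼ = {[charlie=foxtrot], [delta], [echo=golf]}; |τ_Q| = 3.

Equivalence classes: [charlie=foxtrot], [delta], [echo=golf].
Quotient map π: X → X/∼ sends charlie ↦ [charlie=foxtrot], delta ↦ [delta], echo ↦ [echo=golf], foxtrot ↦ [charlie=foxtrot], golf ↦ [echo=golf].
For each subset V ⊆ X/∼, compute π^{-1}(V) ⊆ X and check whether π^{-1}(V) ∈ τ. V is open in τ_Q iff π^{-1}(V) ∈ τ.
  V = {}: π^{-1}(V) = ∅ ∈ τ ✓.
  V = {[charlie=foxtrot]}: π^{-1}(V) = {charlie, foxtrot} ∉ τ ✗.
  V = {[delta]}: π^{-1}(V) = {delta} ∉ τ ✗.
  V = {[charlie=foxtrot], [delta]}: π^{-1}(V) = {charlie, delta, foxtrot} ∉ τ ✗.
  V = {[echo=golf]}: π^{-1}(V) = {echo, golf} ∉ τ ✗.
  V = {[charlie=foxtrot], [echo=golf]}: π^{-1}(V) = {charlie, echo, foxtrot, golf} ∈ τ ✓.
  V = {[delta], [echo=golf]}: π^{-1}(V) = {delta, echo, golf} ∉ τ ✗.
  V = {[charlie=foxtrot], [delta], [echo=golf]}: π^{-1}(V) = {charlie, delta, echo, foxtrot, golf} ∈ τ ✓.
Open sets in the quotient: τ_Q = {{}, {[charlie=foxtrot], [echo=golf]}, {[charlie=foxtrot], [delta], [echo=golf]}} (3 elements).


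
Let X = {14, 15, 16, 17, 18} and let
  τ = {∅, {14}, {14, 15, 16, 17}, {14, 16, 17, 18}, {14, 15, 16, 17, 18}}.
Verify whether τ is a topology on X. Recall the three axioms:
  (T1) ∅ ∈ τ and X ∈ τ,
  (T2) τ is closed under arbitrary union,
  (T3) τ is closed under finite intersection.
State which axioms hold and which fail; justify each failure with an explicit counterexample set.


τ is NOT a topology on X.

Axiom (T1): ∅ ∈ τ? Yes; X ∈ τ? Yes.
Axiom (T2/T3): check pairwise unions and intersections of members of τ.
Counterexample for (T3): {14, 15, 16, 17} ∩ {14, 16, 17, 18} = {14, 16, 17} ∉ τ. Therefore τ is NOT a topology.


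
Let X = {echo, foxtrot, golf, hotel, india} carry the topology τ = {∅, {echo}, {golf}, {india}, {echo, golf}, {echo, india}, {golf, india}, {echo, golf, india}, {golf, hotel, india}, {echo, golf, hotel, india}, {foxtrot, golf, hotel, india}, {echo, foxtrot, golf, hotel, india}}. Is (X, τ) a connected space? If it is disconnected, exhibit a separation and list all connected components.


(X, τ) is disconnected; components = [{echo}, {foxtrot, golf, hotel, india}].

Find clopen sets (U ∈ τ with X ∖ U ∈ τ):
  U = ∅, X ∖ U = {echo, foxtrot, golf, hotel, india} — both open, so U is clopen.
  U = {echo}, X ∖ U = {foxtrot, golf, hotel, india} — both open, so U is clopen.
  U = {foxtrot, golf, hotel, india}, X ∖ U = {echo} — both open, so U is clopen.
  U = {echo, foxtrot, golf, hotel, india}, X ∖ U = ∅ — both open, so U is clopen.
Nontrivial clopen(s) exist: e.g. {foxtrot, golf, hotel, india}. So (X, τ) is disconnected.
Compute connected components by grouping points that agree on all clopens:
  component: {echo}
  component: {foxtrot, golf, hotel, india}


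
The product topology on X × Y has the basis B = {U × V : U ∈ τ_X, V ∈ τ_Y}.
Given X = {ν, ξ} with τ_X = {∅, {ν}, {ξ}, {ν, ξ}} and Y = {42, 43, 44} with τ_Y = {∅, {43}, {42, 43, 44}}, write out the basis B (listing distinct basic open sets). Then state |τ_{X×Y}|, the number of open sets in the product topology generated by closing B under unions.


Basis B = {∅ × ∅, {ν} × {43}, {ξ} × {43}, {ν, ξ} × {43}, {ν} × {42, 43, 44}, {ξ} × {42, 43, 44}, {ν, ξ} × {42, 43, 44}}; |τ_{X×Y}| = 9.

Enumerate products U × V with U ∈ τ_X, V ∈ τ_Y (deduplicated):
  ∅ × ∅ = {} (∅)
  {ν} × {43} = {(ν,43)}
  {ξ} × {43} = {(ξ,43)}
  {ν, ξ} × {43} = {(ν,43), (ξ,43)}
  {ν} × {42, 43, 44} = {(ν,42), (ν,43), (ν,44)}
  {ξ} × {42, 43, 44} = {(ξ,42), (ξ,43), (ξ,44)}
  {ν, ξ} × {42, 43, 44} = {(ν,42), (ν,43), (ν,44), (ξ,42), (ξ,43), (ξ,44)}
These 7 distinct sets form the basis B.
Close under arbitrary unions to get τ_{X×Y}; counting gives |τ_{X×Y}| = 9.


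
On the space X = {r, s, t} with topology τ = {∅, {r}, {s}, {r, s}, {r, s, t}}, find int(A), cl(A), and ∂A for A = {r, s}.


int(A) = {r, s}, cl(A) = {r, s, t}, ∂A = {t}.

Closed sets in (X, τ) are complements of opens:
  closed(X, τ) = {∅, {t}, {r, t}, {s, t}, {r, s, t}}.
int(A) = ⋃ {U ∈ τ : U ⊆ A}. Opens contained in A: ∅, {r}, {s}, {r, s}.
Taking the union of these: int(A) = {r, s}.
cl(A) = ⋂ {C closed : A ⊆ C}. Closed sets containing A: {r, s, t}.
Intersecting these: cl(A) = {r, s, t}.
∂A = cl(A) ∖ int(A) = {r, s, t} ∖ {r, s} = {t}.


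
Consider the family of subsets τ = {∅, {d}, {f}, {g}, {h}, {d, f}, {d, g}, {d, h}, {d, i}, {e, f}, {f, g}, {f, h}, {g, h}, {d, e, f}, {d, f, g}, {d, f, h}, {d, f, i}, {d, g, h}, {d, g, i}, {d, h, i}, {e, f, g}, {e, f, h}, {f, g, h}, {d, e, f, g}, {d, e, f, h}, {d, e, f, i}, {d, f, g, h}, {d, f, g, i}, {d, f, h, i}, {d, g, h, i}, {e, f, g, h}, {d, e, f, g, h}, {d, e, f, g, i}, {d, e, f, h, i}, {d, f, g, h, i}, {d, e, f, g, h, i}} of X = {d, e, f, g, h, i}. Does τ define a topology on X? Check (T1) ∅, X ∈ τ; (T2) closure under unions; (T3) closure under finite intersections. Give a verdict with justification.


τ IS a topology on X.

Axiom (T1): ∅ ∈ τ? Yes; X ∈ τ? Yes.
Axiom (T2/T3): check pairwise unions and intersections of members of τ.
All pairwise intersections and unions checked — each lies in τ. Therefore τ satisfies (T1), (T2), (T3): it IS a topology on X.


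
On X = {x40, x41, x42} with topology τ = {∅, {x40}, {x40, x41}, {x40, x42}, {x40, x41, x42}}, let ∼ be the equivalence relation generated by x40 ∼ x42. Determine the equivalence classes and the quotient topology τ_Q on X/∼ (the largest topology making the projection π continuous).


X/∼ = {[x40=x42], [x41]}; |τ_Q| = 3.

Equivalence classes: [x40=x42], [x41].
Quotient map π: X → X/∼ sends x40 ↦ [x40=x42], x41 ↦ [x41], x42 ↦ [x40=x42].
For each subset V ⊆ X/∼, compute π^{-1}(V) ⊆ X and check whether π^{-1}(V) ∈ τ. V is open in τ_Q iff π^{-1}(V) ∈ τ.
  V = {}: π^{-1}(V) = ∅ ∈ τ ✓.
  V = {[x40=x42]}: π^{-1}(V) = {x40, x42} ∈ τ ✓.
  V = {[x41]}: π^{-1}(V) = {x41} ∉ τ ✗.
  V = {[x40=x42], [x41]}: π^{-1}(V) = {x40, x41, x42} ∈ τ ✓.
Open sets in the quotient: τ_Q = {{}, {[x40=x42]}, {[x40=x42], [x41]}} (3 elements).


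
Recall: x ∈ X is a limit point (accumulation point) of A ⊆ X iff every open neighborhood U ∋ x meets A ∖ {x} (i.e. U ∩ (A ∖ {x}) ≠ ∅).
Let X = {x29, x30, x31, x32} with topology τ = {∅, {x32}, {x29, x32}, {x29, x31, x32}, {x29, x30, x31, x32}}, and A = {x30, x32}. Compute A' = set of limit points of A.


A' = {x29, x30, x31}

For each x ∈ X, list the open sets U ∈ τ with x ∈ U, then check whether U ∩ (A ∖ {x}) ≠ ∅ for every such U.
  x = x29: opens ∋ x are {x29, x32}, {x29, x31, x32}, {x29, x30, x31, x32}; each meets A ∖ {x29}, so x IS a limit point.
  x = x30: opens ∋ x are {x29, x30, x31, x32}; each meets A ∖ {x30}, so x IS a limit point.
  x = x31: opens ∋ x are {x29, x31, x32}, {x29, x30, x31, x32}; each meets A ∖ {x31}, so x IS a limit point.
  x = x32: open {x32} ∋ x has {x32} ∩ (A ∖ {x32}) = ∅, so x is NOT a limit point.
Collecting: A' = {x29, x30, x31}.


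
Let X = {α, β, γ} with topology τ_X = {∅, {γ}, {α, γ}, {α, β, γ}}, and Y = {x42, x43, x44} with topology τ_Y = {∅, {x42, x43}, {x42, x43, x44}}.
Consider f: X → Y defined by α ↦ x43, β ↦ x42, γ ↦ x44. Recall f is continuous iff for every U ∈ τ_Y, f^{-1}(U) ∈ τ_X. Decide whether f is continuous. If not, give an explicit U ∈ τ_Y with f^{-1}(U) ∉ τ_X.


f is NOT continuous.

Compute f^{-1}(U) for each U ∈ τ_Y:
  U = ∅: f^{-1}(U) = ∅ ∈ τ_X ✓.
  U = {x42, x43}: f^{-1}(U) = {α, β} ∉ τ_X ✗.
  U = {x42, x43, x44}: f^{-1}(U) = {α, β, γ} ∈ τ_X ✓.
Found U = {x42, x43} with f^{-1}(U) = {α, β} not in τ_X. Therefore f is NOT continuous.


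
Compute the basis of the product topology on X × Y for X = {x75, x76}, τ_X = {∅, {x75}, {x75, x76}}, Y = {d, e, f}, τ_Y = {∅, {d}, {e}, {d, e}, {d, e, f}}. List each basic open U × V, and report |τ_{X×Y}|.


Basis B = {∅ × ∅, {x75} × {d}, {x75} × {e}, {x75} × {d, e}, {x75, x76} × {d}, {x75, x76} × {e}, {x75} × {d, e, f}, {x75, x76} × {d, e}, {x75, x76} × {d, e, f}}; |τ_{X×Y}| = 14.

Enumerate products U × V with U ∈ τ_X, V ∈ τ_Y (deduplicated):
  ∅ × ∅ = {} (∅)
  {x75} × {d} = {(x75,d)}
  {x75} × {e} = {(x75,e)}
  {x75} × {d, e} = {(x75,d), (x75,e)}
  {x75, x76} × {d} = {(x75,d), (x76,d)}
  {x75, x76} × {e} = {(x75,e), (x76,e)}
  {x75} × {d, e, f} = {(x75,d), (x75,e), (x75,f)}
  {x75, x76} × {d, e} = {(x75,d), (x75,e), (x76,d), (x76,e)}
  {x75, x76} × {d, e, f} = {(x75,d), (x75,e), (x75,f), (x76,d), (x76,e), (x76,f)}
These 9 distinct sets form the basis B.
Close under arbitrary unions to get τ_{X×Y}; counting gives |τ_{X×Y}| = 14.


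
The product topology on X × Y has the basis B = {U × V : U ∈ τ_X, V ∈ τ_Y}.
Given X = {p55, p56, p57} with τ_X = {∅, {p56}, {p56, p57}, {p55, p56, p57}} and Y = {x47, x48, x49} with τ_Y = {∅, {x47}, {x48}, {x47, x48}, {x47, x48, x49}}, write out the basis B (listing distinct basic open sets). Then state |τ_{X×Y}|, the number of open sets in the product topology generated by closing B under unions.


Basis B = {∅ × ∅, {p56} × {x47}, {p56} × {x48}, {p56} × {x47, x48}, {p56, p57} × {x47}, {p56, p57} × {x48}, {p55, p56, p57} × {x47}, {p55, p56, p57} × {x48}, {p56} × {x47, x48, x49}, {p56, p57} × {x47, x48}, {p55, p56, p57} × {x47, x48}, {p56, p57} × {x47, x48, x49}, {p55, p56, p57} × {x47, x48, x49}}; |τ_{X×Y}| = 30.

Enumerate products U × V with U ∈ τ_X, V ∈ τ_Y (deduplicated):
  ∅ × ∅ = {} (∅)
  {p56} × {x47} = {(p56,x47)}
  {p56} × {x48} = {(p56,x48)}
  {p56} × {x47, x48} = {(p56,x47), (p56,x48)}
  {p56, p57} × {x47} = {(p56,x47), (p57,x47)}
  {p56, p57} × {x48} = {(p56,x48), (p57,x48)}
  {p55, p56, p57} × {x47} = {(p55,x47), (p56,x47), (p57,x47)}
  {p55, p56, p57} × {x48} = {(p55,x48), (p56,x48), (p57,x48)}
  {p56} × {x47, x48, x49} = {(p56,x47), (p56,x48), (p56,x49)}
  {p56, p57} × {x47, x48} = {(p56,x47), (p56,x48), (p57,x47), (p57,x48)}
  {p55, p56, p57} × {x47, x48} = {(p55,x47), (p55,x48), (p56,x47), (p56,x48), (p57,x47), (p57,x48)}
  {p56, p57} × {x47, x48, x49} = {(p56,x47), (p56,x48), (p56,x49), (p57,x47), (p57,x48), (p57,x49)}
  {p55, p56, p57} × {x47, x48, x49} = {(p55,x47), (p55,x48), (p55,x49), (p56,x47), (p56,x48), (p56,x49), (p57,x47), (p57,x48), (p57,x49)}
These 13 distinct sets form the basis B.
Close under arbitrary unions to get τ_{X×Y}; counting gives |τ_{X×Y}| = 30.
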